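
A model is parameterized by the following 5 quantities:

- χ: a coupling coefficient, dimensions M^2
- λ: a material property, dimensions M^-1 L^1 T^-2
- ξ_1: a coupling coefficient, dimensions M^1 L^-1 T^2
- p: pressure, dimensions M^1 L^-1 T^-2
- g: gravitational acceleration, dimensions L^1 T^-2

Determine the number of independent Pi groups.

2

There are 5 variables and 3 base dimensions (M, L, T).
The dimension matrix has rank 3.
Independent dimensionless groups: 5 − 3 = 2.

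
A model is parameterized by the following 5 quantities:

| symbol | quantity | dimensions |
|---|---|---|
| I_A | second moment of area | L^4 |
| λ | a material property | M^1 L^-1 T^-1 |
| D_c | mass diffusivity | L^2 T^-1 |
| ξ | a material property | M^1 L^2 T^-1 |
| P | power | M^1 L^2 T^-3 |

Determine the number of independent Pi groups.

There are 5 variables and 3 base dimensions (M, L, T).
The dimension matrix has rank 3.
Independent dimensionless groups: 5 − 3 = 2.

2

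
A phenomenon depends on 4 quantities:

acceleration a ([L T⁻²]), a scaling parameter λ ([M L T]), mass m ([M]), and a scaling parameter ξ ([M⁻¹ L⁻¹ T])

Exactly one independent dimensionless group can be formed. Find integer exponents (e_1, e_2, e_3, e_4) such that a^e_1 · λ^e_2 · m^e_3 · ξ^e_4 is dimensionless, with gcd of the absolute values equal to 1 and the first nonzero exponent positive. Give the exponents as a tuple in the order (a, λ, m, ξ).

M: e_1·(0) + e_2·(1) + e_3·(1) + e_4·(-1) = 0
L: e_1·(1) + e_2·(1) + e_3·(0) + e_4·(-1) = 0
T: e_1·(-2) + e_2·(1) + e_3·(0) + e_4·(1) = 0
Solving this homogeneous linear system for the smallest-integer solution (first nonzero entry positive) gives (2, 1, 2, 3).

(2, 1, 2, 3)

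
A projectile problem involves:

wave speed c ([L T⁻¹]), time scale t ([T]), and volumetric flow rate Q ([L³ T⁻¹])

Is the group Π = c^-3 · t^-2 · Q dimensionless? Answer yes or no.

Sum the exponent of each base dimension across the product:
  M: −3·[c]_M − 2·[t]_M + [Q]_M = −3·(0) − 2·(0) + (0) = 0
  L: −3·[c]_L − 2·[t]_L + [Q]_L = −3·(1) − 2·(0) + (3) = 0
  T: −3·[c]_T − 2·[t]_T + [Q]_T = −3·(-1) − 2·(1) + (-1) = 0
All base exponents vanish — dimensionless.

yes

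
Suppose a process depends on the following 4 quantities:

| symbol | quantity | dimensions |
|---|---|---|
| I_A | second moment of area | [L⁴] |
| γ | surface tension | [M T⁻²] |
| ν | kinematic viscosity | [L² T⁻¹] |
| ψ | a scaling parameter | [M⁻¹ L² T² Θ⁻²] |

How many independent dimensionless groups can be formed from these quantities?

0

There are 4 variables and 4 base dimensions (M, L, T, Θ).
The dimension matrix has rank 4.
Independent dimensionless groups: 4 − 4 = 0.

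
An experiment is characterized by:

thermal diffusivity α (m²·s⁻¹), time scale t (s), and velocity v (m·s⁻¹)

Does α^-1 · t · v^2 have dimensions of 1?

Sum the exponent of each base dimension across the product:
  M: −[α]_M + [t]_M + 2·[v]_M = −(0) + (0) + 2·(0) = 0
  L: −[α]_L + [t]_L + 2·[v]_L = −(2) + (0) + 2·(1) = 0
  T: −[α]_T + [t]_T + 2·[v]_T = −(-1) + (1) + 2·(-1) = 0
All base exponents vanish — dimensionless.

yes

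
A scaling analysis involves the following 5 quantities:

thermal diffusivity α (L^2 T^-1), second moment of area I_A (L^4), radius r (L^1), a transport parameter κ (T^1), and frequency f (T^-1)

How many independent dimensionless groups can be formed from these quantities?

3

There are 5 variables and 2 base dimensions (L, T).
The dimension matrix has rank 2.
Independent dimensionless groups: 5 − 2 = 3.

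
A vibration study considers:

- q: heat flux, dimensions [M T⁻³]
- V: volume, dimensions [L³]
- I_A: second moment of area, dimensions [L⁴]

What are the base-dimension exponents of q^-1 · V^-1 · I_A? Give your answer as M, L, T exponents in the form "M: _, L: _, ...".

M: -1, L: 1, T: 3

Collect each base-dimension exponent across the product:
  M: −(1) − (0) + (0) = -1
  L: −(0) − (3) + (4) = 1
  T: −(-3) − (0) + (0) = 3
So the dimensions are [M⁻¹ L T³].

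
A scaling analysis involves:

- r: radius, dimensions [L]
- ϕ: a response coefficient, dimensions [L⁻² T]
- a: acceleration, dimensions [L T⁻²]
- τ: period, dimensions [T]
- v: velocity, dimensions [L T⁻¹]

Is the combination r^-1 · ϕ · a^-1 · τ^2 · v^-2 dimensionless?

no

Sum the exponent of each base dimension across the product:
  L: −[r]_L + [ϕ]_L − [a]_L + 2·[τ]_L − 2·[v]_L = −(1) + (-2) − (1) + 2·(0) − 2·(1) = -6
  T: −[r]_T + [ϕ]_T − [a]_T + 2·[τ]_T − 2·[v]_T = −(0) + (1) − (-2) + 2·(1) − 2·(-1) = 7
Net dimensions [L⁻⁶ T⁷] ≠ [1] — not dimensionless.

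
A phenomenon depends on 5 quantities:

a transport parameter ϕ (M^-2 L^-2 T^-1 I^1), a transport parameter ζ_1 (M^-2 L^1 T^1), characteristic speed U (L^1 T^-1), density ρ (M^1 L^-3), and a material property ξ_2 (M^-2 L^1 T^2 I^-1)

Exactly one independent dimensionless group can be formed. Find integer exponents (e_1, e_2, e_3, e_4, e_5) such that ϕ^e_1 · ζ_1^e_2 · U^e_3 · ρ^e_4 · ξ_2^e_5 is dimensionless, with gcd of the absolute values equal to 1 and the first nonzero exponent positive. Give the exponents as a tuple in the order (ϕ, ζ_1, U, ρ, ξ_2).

M: e_1·(-2) + e_2·(-2) + e_3·(0) + e_4·(1) + e_5·(-2) = 0
L: e_1·(-2) + e_2·(1) + e_3·(1) + e_4·(-3) + e_5·(1) = 0
T: e_1·(-1) + e_2·(1) + e_3·(-1) + e_4·(0) + e_5·(2) = 0
I: e_1·(1) + e_2·(0) + e_3·(0) + e_4·(0) + e_5·(-1) = 0
Solving this homogeneous linear system for the smallest-integer solution (first nonzero entry positive) gives (1, -3, -2, -2, 1).

(1, -3, -2, -2, 1)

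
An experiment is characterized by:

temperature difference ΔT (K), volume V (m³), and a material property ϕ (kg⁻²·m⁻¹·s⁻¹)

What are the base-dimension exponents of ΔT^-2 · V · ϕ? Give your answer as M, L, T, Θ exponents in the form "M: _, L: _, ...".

M: -2, L: 2, T: -1, Θ: -2

Collect each base-dimension exponent across the product:
  M: −2·(0) + (0) + (-2) = -2
  L: −2·(0) + (3) + (-1) = 2
  T: −2·(0) + (0) + (-1) = -1
  Θ: −2·(1) + (0) + (0) = -2
So the dimensions are [M⁻² L² T⁻¹ Θ⁻²].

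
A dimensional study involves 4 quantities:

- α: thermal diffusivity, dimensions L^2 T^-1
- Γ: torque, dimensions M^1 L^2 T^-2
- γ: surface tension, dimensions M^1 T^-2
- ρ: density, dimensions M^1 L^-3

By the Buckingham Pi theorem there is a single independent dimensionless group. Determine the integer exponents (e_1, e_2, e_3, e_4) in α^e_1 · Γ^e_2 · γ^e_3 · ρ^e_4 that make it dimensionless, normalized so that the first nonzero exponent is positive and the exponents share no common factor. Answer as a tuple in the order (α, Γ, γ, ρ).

(4, -1, -1, 2)

M: e_1·(0) + e_2·(1) + e_3·(1) + e_4·(1) = 0
L: e_1·(2) + e_2·(2) + e_3·(0) + e_4·(-3) = 0
T: e_1·(-1) + e_2·(-2) + e_3·(-2) + e_4·(0) = 0
Solving this homogeneous linear system for the smallest-integer solution (first nonzero entry positive) gives (4, -1, -1, 2).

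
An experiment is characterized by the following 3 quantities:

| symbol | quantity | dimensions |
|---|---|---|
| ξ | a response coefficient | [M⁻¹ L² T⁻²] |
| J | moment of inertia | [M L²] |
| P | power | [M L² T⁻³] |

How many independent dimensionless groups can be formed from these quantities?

0

There are 3 variables and 3 base dimensions (M, L, T).
The dimension matrix has rank 3.
Independent dimensionless groups: 3 − 3 = 0.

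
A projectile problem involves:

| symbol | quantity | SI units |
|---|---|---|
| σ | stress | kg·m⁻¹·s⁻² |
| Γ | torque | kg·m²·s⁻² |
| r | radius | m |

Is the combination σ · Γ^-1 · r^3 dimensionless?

yes

Sum the exponent of each base dimension across the product:
  M: [σ]_M − [Γ]_M + 3·[r]_M = (1) − (1) + 3·(0) = 0
  L: [σ]_L − [Γ]_L + 3·[r]_L = (-1) − (2) + 3·(1) = 0
  T: [σ]_T − [Γ]_T + 3·[r]_T = (-2) − (-2) + 3·(0) = 0
All base exponents vanish — dimensionless.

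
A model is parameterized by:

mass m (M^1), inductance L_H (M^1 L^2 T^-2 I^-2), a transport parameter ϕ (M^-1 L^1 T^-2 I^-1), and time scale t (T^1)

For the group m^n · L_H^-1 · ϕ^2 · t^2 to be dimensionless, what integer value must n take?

Balance the M exponent: (1)·n from m, plus −(1) + 2·(-1) + 2·(0) = -3 from the rest, must sum to zero.
n − 3 = 0, so n = 3.

3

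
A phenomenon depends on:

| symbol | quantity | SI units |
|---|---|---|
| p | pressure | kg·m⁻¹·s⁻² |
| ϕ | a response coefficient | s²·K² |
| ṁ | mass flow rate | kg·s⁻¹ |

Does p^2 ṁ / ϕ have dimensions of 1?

Sum the exponent of each base dimension across the product:
  M: 2·[p]_M − [ϕ]_M + [ṁ]_M = 2·(1) − (0) + (1) = 3
  L: 2·[p]_L − [ϕ]_L + [ṁ]_L = 2·(-1) − (0) + (0) = -2
  T: 2·[p]_T − [ϕ]_T + [ṁ]_T = 2·(-2) − (2) + (-1) = -7
  Θ: 2·[p]_Θ − [ϕ]_Θ + [ṁ]_Θ = 2·(0) − (2) + (0) = -2
Net dimensions [M³ L⁻² T⁻⁷ Θ⁻²] ≠ [1] — not dimensionless.

no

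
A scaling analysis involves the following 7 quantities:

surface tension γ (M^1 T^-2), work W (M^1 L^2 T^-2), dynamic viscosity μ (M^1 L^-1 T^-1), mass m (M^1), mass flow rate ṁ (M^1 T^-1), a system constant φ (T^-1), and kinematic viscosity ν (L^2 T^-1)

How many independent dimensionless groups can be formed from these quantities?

4

There are 7 variables and 3 base dimensions (M, L, T).
The dimension matrix has rank 3.
Independent dimensionless groups: 7 − 3 = 4.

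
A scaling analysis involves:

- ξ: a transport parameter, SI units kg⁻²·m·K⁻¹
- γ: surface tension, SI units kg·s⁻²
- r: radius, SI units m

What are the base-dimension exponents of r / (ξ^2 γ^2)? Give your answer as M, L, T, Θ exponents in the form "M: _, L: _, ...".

M: 2, L: -1, T: 4, Θ: 2

Collect each base-dimension exponent across the product:
  M: −2·(-2) − 2·(1) + (0) = 2
  L: −2·(1) − 2·(0) + (1) = -1
  T: −2·(0) − 2·(-2) + (0) = 4
  Θ: −2·(-1) − 2·(0) + (0) = 2
So the dimensions are [M² L⁻¹ T⁴ Θ²].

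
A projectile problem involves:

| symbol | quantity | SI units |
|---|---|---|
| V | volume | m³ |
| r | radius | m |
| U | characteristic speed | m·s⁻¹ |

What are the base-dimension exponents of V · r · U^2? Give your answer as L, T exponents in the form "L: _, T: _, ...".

Collect each base-dimension exponent across the product:
  L: (3) + (1) + 2·(1) = 6
  T: (0) + (0) + 2·(-1) = -2
So the dimensions are [L⁶ T⁻²].

L: 6, T: -2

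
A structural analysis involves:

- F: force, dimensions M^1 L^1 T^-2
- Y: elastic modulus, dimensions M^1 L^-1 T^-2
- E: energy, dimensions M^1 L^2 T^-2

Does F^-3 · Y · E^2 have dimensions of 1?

Sum the exponent of each base dimension across the product:
  M: −3·[F]_M + [Y]_M + 2·[E]_M = −3·(1) + (1) + 2·(1) = 0
  L: −3·[F]_L + [Y]_L + 2·[E]_L = −3·(1) + (-1) + 2·(2) = 0
  T: −3·[F]_T + [Y]_T + 2·[E]_T = −3·(-2) + (-2) + 2·(-2) = 0
All base exponents vanish — dimensionless.

yes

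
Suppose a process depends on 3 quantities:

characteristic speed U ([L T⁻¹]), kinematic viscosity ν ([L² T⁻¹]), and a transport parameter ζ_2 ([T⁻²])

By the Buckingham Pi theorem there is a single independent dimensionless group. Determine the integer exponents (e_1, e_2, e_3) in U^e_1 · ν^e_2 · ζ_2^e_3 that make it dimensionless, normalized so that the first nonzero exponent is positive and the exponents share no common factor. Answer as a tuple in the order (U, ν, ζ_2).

(4, -2, -1)

L: e_1·(1) + e_2·(2) + e_3·(0) = 0
T: e_1·(-1) + e_2·(-1) + e_3·(-2) = 0
Solving this homogeneous linear system for the smallest-integer solution (first nonzero entry positive) gives (4, -2, -1).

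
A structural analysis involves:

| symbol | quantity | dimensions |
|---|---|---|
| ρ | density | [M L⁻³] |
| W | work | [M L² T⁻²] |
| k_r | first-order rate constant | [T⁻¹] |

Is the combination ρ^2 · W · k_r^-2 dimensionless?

Sum the exponent of each base dimension across the product:
  M: 2·[ρ]_M + [W]_M − 2·[k_r]_M = 2·(1) + (1) − 2·(0) = 3
  L: 2·[ρ]_L + [W]_L − 2·[k_r]_L = 2·(-3) + (2) − 2·(0) = -4
  T: 2·[ρ]_T + [W]_T − 2·[k_r]_T = 2·(0) + (-2) − 2·(-1) = 0
Net dimensions [M³ L⁻⁴] ≠ [1] — not dimensionless.

no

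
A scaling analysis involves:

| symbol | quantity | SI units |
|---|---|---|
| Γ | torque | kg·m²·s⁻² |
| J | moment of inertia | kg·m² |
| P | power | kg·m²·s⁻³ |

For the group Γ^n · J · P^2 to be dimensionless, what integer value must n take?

Balance the M exponent: (1)·n from Γ, plus (1) + 2·(1) = 3 from the rest, must sum to zero.
n + 3 = 0, so n = -3.

-3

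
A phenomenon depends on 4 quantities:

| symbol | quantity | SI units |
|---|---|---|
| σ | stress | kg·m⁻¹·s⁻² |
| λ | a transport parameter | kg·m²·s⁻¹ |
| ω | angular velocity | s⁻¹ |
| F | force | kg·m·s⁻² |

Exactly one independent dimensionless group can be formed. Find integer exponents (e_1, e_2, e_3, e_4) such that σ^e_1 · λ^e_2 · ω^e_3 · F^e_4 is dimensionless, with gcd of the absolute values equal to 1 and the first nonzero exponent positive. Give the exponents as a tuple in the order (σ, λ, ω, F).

M: e_1·(1) + e_2·(1) + e_3·(0) + e_4·(1) = 0
L: e_1·(-1) + e_2·(2) + e_3·(0) + e_4·(1) = 0
T: e_1·(-2) + e_2·(-1) + e_3·(-1) + e_4·(-2) = 0
Solving this homogeneous linear system for the smallest-integer solution (first nonzero entry positive) gives (1, 2, 2, -3).

(1, 2, 2, -3)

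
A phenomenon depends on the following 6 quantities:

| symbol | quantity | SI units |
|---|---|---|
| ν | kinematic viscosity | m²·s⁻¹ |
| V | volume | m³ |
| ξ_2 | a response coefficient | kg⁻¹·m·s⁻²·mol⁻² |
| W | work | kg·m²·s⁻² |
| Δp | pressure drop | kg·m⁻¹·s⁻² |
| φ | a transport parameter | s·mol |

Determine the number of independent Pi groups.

There are 6 variables and 4 base dimensions (M, L, T, N).
The dimension matrix has rank 4.
Independent dimensionless groups: 6 − 4 = 2.

2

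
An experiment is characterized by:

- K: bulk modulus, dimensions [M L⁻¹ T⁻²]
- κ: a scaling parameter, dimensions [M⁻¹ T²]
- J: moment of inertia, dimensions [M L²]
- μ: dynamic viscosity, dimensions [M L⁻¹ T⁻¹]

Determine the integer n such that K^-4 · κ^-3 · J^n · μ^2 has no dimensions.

Balance the M exponent: (1)·n from J, plus −4·(1) − 3·(-1) + 2·(1) = 1 from the rest, must sum to zero.
n + 1 = 0, so n = -1.

-1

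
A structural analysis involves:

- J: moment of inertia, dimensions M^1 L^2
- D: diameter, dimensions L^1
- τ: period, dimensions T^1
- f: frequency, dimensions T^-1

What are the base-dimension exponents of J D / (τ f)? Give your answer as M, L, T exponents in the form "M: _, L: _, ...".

Collect each base-dimension exponent across the product:
  M: (1) + (0) − (0) − (0) = 1
  L: (2) + (1) − (0) − (0) = 3
  T: (0) + (0) − (1) − (-1) = 0
So the dimensions are [M L³].

M: 1, L: 3, T: 0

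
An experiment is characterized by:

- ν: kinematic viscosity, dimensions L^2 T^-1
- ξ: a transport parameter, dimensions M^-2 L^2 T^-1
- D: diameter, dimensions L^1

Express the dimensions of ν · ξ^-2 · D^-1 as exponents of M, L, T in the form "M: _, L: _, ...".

M: 4, L: -3, T: 1

Collect each base-dimension exponent across the product:
  M: (0) − 2·(-2) − (0) = 4
  L: (2) − 2·(2) − (1) = -3
  T: (-1) − 2·(-1) − (0) = 1
So the dimensions are [M⁴ L⁻³ T].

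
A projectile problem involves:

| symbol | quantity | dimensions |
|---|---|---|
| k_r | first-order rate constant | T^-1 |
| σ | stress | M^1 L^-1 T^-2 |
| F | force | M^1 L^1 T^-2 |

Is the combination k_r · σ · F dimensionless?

Sum the exponent of each base dimension across the product:
  M: [k_r]_M + [σ]_M + [F]_M = (0) + (1) + (1) = 2
  L: [k_r]_L + [σ]_L + [F]_L = (0) + (-1) + (1) = 0
  T: [k_r]_T + [σ]_T + [F]_T = (-1) + (-2) + (-2) = -5
Net dimensions [M² T⁻⁵] ≠ [1] — not dimensionless.

no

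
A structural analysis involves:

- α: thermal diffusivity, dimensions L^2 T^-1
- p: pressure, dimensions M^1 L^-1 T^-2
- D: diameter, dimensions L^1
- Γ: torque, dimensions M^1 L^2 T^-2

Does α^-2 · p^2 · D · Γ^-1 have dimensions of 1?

no

Sum the exponent of each base dimension across the product:
  M: −2·[α]_M + 2·[p]_M + [D]_M − [Γ]_M = −2·(0) + 2·(1) + (0) − (1) = 1
  L: −2·[α]_L + 2·[p]_L + [D]_L − [Γ]_L = −2·(2) + 2·(-1) + (1) − (2) = -7
  T: −2·[α]_T + 2·[p]_T + [D]_T − [Γ]_T = −2·(-1) + 2·(-2) + (0) − (-2) = 0
Net dimensions [M L⁻⁷] ≠ [1] — not dimensionless.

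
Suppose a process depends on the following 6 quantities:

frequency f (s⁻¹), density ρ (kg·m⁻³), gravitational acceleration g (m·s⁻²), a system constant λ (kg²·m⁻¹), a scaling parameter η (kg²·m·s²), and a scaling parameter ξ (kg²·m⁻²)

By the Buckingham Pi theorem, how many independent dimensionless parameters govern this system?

There are 6 variables and 3 base dimensions (M, L, T).
The dimension matrix has rank 3.
Independent dimensionless groups: 6 − 3 = 3.

3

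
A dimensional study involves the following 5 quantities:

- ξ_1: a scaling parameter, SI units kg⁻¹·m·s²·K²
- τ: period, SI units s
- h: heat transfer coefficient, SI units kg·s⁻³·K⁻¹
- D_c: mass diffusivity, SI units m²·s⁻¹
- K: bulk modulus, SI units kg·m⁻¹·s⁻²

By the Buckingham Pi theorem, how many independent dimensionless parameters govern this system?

There are 5 variables and 4 base dimensions (M, L, T, Θ).
The dimension matrix has rank 4.
Independent dimensionless groups: 5 − 4 = 1.

1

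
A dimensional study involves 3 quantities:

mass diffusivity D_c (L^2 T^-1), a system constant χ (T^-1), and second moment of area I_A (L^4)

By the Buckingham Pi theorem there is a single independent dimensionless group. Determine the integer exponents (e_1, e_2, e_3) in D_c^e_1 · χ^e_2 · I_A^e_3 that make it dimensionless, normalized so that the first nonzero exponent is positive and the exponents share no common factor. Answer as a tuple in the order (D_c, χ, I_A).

L: e_1·(2) + e_2·(0) + e_3·(4) = 0
T: e_1·(-1) + e_2·(-1) + e_3·(0) = 0
Solving this homogeneous linear system for the smallest-integer solution (first nonzero entry positive) gives (2, -2, -1).

(2, -2, -1)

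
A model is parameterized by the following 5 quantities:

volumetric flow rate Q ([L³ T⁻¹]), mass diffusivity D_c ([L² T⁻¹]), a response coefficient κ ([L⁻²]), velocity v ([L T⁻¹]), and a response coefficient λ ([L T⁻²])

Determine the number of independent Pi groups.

3

There are 5 variables and 2 base dimensions (L, T).
The dimension matrix has rank 2.
Independent dimensionless groups: 5 − 2 = 3.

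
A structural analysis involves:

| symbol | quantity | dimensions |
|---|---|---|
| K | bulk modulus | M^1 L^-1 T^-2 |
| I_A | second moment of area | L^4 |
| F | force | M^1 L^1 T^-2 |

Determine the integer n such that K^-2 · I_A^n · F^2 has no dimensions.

Balance the L exponent: (4)·n from I_A, plus −2·(-1) + 2·(1) = 4 from the rest, must sum to zero.
4n + 4 = 0, so n = -1.

-1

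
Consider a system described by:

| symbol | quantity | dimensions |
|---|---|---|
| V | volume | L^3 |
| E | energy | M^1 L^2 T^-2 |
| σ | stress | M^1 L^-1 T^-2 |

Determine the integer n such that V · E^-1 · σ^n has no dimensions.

1

Balance the M exponent: (1)·n from σ, plus (0) − (1) = -1 from the rest, must sum to zero.
n − 1 = 0, so n = 1.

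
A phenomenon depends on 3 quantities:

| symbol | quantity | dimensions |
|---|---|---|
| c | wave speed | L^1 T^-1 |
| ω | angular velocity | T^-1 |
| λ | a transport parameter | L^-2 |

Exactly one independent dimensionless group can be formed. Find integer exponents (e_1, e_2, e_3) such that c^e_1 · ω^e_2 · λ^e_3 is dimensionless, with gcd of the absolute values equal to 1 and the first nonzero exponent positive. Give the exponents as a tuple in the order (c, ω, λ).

(2, -2, 1)

L: e_1·(1) + e_2·(0) + e_3·(-2) = 0
T: e_1·(-1) + e_2·(-1) + e_3·(0) = 0
Solving this homogeneous linear system for the smallest-integer solution (first nonzero entry positive) gives (2, -2, 1).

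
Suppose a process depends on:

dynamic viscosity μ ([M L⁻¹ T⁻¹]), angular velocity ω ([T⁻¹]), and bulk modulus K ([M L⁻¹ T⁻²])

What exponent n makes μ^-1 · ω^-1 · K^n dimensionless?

1

Balance the M exponent: (1)·n from K, plus −(1) − (0) = -1 from the rest, must sum to zero.
n − 1 = 0, so n = 1.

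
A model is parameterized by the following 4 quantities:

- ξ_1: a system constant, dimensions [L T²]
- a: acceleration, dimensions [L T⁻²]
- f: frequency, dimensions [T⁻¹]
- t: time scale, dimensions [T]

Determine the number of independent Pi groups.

2

There are 4 variables and 2 base dimensions (L, T).
The dimension matrix has rank 2.
Independent dimensionless groups: 4 − 2 = 2.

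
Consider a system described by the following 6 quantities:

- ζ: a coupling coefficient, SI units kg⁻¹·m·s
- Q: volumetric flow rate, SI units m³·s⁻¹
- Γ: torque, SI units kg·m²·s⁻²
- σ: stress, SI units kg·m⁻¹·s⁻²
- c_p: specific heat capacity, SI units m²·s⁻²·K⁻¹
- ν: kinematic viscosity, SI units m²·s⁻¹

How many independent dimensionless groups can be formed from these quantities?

2

There are 6 variables and 4 base dimensions (M, L, T, Θ).
The dimension matrix has rank 4.
Independent dimensionless groups: 6 − 4 = 2.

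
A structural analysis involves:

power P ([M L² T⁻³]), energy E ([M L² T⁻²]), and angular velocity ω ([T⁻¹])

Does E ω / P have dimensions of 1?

Sum the exponent of each base dimension across the product:
  M: −[P]_M + [E]_M + [ω]_M = −(1) + (1) + (0) = 0
  L: −[P]_L + [E]_L + [ω]_L = −(2) + (2) + (0) = 0
  T: −[P]_T + [E]_T + [ω]_T = −(-3) + (-2) + (-1) = 0
All base exponents vanish — dimensionless.

yes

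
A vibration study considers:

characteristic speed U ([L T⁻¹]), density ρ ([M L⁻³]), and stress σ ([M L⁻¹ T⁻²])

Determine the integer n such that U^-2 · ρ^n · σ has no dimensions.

-1

Balance the M exponent: (1)·n from ρ, plus −2·(0) + (1) = 1 from the rest, must sum to zero.
n + 1 = 0, so n = -1.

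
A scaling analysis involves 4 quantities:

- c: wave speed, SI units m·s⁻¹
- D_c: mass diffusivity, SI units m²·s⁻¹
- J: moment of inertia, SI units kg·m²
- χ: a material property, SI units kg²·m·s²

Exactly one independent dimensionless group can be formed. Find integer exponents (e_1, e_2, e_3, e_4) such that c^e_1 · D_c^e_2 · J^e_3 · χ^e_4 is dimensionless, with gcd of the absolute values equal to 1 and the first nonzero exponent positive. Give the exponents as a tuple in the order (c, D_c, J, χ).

M: e_1·(0) + e_2·(0) + e_3·(1) + e_4·(2) = 0
L: e_1·(1) + e_2·(2) + e_3·(2) + e_4·(1) = 0
T: e_1·(-1) + e_2·(-1) + e_3·(0) + e_4·(2) = 0
Solving this homogeneous linear system for the smallest-integer solution (first nonzero entry positive) gives (1, 1, -2, 1).

(1, 1, -2, 1)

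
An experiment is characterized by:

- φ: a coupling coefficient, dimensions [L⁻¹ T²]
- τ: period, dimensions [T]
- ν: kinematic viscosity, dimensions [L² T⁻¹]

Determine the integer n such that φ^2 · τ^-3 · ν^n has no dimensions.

Balance the L exponent: (2)·n from ν, plus 2·(-1) − 3·(0) = -2 from the rest, must sum to zero.
2n − 2 = 0, so n = 1.

1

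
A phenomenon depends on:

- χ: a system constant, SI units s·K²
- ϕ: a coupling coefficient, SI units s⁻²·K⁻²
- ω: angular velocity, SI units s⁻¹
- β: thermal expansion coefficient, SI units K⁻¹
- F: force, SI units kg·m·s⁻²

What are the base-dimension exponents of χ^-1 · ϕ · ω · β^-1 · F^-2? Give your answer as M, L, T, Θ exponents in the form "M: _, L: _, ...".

Collect each base-dimension exponent across the product:
  M: −(0) + (0) + (0) − (0) − 2·(1) = -2
  L: −(0) + (0) + (0) − (0) − 2·(1) = -2
  T: −(1) + (-2) + (-1) − (0) − 2·(-2) = 0
  Θ: −(2) + (-2) + (0) − (-1) − 2·(0) = -3
So the dimensions are [M⁻² L⁻² Θ⁻³].

M: -2, L: -2, T: 0, Θ: -3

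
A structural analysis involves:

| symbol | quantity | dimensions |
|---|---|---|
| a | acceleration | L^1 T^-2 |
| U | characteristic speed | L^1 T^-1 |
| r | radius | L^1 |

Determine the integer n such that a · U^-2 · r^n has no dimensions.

Balance the L exponent: (1)·n from r, plus (1) − 2·(1) = -1 from the rest, must sum to zero.
n − 1 = 0, so n = 1.

1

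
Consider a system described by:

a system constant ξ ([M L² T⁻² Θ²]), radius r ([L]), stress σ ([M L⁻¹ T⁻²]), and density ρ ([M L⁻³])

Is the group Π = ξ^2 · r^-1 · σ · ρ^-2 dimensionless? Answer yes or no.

no

Sum the exponent of each base dimension across the product:
  M: 2·[ξ]_M − [r]_M + [σ]_M − 2·[ρ]_M = 2·(1) − (0) + (1) − 2·(1) = 1
  L: 2·[ξ]_L − [r]_L + [σ]_L − 2·[ρ]_L = 2·(2) − (1) + (-1) − 2·(-3) = 8
  T: 2·[ξ]_T − [r]_T + [σ]_T − 2·[ρ]_T = 2·(-2) − (0) + (-2) − 2·(0) = -6
  Θ: 2·[ξ]_Θ − [r]_Θ + [σ]_Θ − 2·[ρ]_Θ = 2·(2) − (0) + (0) − 2·(0) = 4
Net dimensions [M L⁸ T⁻⁶ Θ⁴] ≠ [1] — not dimensionless.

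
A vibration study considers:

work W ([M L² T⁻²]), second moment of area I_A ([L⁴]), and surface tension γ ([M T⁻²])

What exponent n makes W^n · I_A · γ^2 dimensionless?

-2

Balance the M exponent: (1)·n from W, plus (0) + 2·(1) = 2 from the rest, must sum to zero.
n + 2 = 0, so n = -2.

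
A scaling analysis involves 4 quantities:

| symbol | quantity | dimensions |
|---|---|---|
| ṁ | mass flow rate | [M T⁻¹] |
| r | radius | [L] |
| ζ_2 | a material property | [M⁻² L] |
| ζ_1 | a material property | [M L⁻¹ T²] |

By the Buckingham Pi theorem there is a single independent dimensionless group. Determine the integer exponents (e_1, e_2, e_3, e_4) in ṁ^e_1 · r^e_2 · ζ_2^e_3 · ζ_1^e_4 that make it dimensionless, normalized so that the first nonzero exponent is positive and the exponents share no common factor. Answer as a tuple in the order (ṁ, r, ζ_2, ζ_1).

M: e_1·(1) + e_2·(0) + e_3·(-2) + e_4·(1) = 0
L: e_1·(0) + e_2·(1) + e_3·(1) + e_4·(-1) = 0
T: e_1·(-1) + e_2·(0) + e_3·(0) + e_4·(2) = 0
Solving this homogeneous linear system for the smallest-integer solution (first nonzero entry positive) gives (4, -1, 3, 2).

(4, -1, 3, 2)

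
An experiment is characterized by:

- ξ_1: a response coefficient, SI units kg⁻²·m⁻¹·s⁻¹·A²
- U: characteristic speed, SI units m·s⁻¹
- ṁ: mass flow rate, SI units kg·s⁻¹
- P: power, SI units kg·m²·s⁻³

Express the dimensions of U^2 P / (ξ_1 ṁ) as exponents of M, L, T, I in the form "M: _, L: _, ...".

Collect each base-dimension exponent across the product:
  M: −(-2) + 2·(0) − (1) + (1) = 2
  L: −(-1) + 2·(1) − (0) + (2) = 5
  T: −(-1) + 2·(-1) − (-1) + (-3) = -3
  I: −(2) + 2·(0) − (0) + (0) = -2
So the dimensions are [M² L⁵ T⁻³ I⁻²].

M: 2, L: 5, T: -3, I: -2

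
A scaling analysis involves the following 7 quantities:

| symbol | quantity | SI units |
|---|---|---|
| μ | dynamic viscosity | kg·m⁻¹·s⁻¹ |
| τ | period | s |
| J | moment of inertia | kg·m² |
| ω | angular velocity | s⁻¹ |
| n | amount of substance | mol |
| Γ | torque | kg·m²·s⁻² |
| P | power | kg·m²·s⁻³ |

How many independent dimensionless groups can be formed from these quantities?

There are 7 variables and 4 base dimensions (M, L, T, N).
The dimension matrix has rank 4.
Independent dimensionless groups: 7 − 4 = 3.

3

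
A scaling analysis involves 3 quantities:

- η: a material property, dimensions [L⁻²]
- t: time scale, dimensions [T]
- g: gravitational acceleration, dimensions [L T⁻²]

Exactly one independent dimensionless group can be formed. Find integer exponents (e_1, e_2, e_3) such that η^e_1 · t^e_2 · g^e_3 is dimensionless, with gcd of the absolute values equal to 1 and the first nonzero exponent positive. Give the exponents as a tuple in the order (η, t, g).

(1, 4, 2)

L: e_1·(-2) + e_2·(0) + e_3·(1) = 0
T: e_1·(0) + e_2·(1) + e_3·(-2) = 0
Solving this homogeneous linear system for the smallest-integer solution (first nonzero entry positive) gives (1, 4, 2).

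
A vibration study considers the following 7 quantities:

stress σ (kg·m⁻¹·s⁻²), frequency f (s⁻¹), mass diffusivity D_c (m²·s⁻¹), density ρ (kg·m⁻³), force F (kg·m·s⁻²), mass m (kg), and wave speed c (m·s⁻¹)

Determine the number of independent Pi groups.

There are 7 variables and 3 base dimensions (M, L, T).
The dimension matrix has rank 3.
Independent dimensionless groups: 7 − 3 = 4.

4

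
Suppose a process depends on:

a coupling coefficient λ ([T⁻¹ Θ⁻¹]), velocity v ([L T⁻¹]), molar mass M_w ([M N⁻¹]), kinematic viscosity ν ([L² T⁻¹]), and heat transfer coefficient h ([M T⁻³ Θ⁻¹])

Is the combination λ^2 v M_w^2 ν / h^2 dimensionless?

no

Sum the exponent of each base dimension across the product:
  M: 2·[λ]_M + [v]_M + 2·[M_w]_M + [ν]_M − 2·[h]_M = 2·(0) + (0) + 2·(1) + (0) − 2·(1) = 0
  L: 2·[λ]_L + [v]_L + 2·[M_w]_L + [ν]_L − 2·[h]_L = 2·(0) + (1) + 2·(0) + (2) − 2·(0) = 3
  T: 2·[λ]_T + [v]_T + 2·[M_w]_T + [ν]_T − 2·[h]_T = 2·(-1) + (-1) + 2·(0) + (-1) − 2·(-3) = 2
  Θ: 2·[λ]_Θ + [v]_Θ + 2·[M_w]_Θ + [ν]_Θ − 2·[h]_Θ = 2·(-1) + (0) + 2·(0) + (0) − 2·(-1) = 0
  N: 2·[λ]_N + [v]_N + 2·[M_w]_N + [ν]_N − 2·[h]_N = 2·(0) + (0) + 2·(-1) + (0) − 2·(0) = -2
Net dimensions [L³ T² N⁻²] ≠ [1] — not dimensionless.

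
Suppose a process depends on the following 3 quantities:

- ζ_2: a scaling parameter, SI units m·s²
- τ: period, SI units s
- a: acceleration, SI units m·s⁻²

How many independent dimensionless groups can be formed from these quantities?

1

There are 3 variables and 2 base dimensions (L, T).
The dimension matrix has rank 2.
Independent dimensionless groups: 3 − 2 = 1.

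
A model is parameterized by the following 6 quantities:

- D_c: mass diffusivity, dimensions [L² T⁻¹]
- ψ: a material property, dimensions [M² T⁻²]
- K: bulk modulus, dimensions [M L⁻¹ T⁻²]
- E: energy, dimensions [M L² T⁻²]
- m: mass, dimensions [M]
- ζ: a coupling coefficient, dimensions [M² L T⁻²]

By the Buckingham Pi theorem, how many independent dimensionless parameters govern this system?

There are 6 variables and 3 base dimensions (M, L, T).
The dimension matrix has rank 3.
Independent dimensionless groups: 6 − 3 = 3.

3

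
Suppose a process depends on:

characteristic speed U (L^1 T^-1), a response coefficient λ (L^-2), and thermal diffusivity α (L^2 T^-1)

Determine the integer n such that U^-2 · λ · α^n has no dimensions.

2

Balance the L exponent: (2)·n from α, plus −2·(1) + (-2) = -4 from the rest, must sum to zero.
2n − 4 = 0, so n = 2.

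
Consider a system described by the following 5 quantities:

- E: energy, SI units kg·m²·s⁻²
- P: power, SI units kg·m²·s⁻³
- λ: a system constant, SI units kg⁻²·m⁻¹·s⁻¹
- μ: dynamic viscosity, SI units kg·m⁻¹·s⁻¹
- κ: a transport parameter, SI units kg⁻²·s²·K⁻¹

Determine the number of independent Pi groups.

There are 5 variables and 4 base dimensions (M, L, T, Θ).
The dimension matrix has rank 4.
Independent dimensionless groups: 5 − 4 = 1.

1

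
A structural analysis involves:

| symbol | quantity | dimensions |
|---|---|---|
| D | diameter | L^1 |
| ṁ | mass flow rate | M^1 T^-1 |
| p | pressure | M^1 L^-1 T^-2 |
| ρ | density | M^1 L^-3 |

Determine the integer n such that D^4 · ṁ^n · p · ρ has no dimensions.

Balance the M exponent: (1)·n from ṁ, plus 4·(0) + (1) + (1) = 2 from the rest, must sum to zero.
n + 2 = 0, so n = -2.

-2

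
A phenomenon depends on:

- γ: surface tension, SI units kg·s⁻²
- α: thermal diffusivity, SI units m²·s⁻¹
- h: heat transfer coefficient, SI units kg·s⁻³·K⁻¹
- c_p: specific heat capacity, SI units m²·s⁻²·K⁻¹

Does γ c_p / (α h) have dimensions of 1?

yes

Sum the exponent of each base dimension across the product:
  M: [γ]_M − [α]_M − [h]_M + [c_p]_M = (1) − (0) − (1) + (0) = 0
  L: [γ]_L − [α]_L − [h]_L + [c_p]_L = (0) − (2) − (0) + (2) = 0
  T: [γ]_T − [α]_T − [h]_T + [c_p]_T = (-2) − (-1) − (-3) + (-2) = 0
  Θ: [γ]_Θ − [α]_Θ − [h]_Θ + [c_p]_Θ = (0) − (0) − (-1) + (-1) = 0
All base exponents vanish — dimensionless.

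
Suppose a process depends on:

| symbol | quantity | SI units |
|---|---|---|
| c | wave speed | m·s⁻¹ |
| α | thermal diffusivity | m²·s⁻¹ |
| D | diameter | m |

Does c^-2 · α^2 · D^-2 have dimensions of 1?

yes

Sum the exponent of each base dimension across the product:
  M: −2·[c]_M + 2·[α]_M − 2·[D]_M = −2·(0) + 2·(0) − 2·(0) = 0
  L: −2·[c]_L + 2·[α]_L − 2·[D]_L = −2·(1) + 2·(2) − 2·(1) = 0
  T: −2·[c]_T + 2·[α]_T − 2·[D]_T = −2·(-1) + 2·(-1) − 2·(0) = 0
  Θ: −2·[c]_Θ + 2·[α]_Θ − 2·[D]_Θ = −2·(0) + 2·(0) − 2·(0) = 0
All base exponents vanish — dimensionless.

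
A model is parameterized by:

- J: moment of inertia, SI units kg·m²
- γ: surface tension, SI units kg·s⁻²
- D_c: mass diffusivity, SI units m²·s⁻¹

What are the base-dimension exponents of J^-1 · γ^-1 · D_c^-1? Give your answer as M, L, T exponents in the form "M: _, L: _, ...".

M: -2, L: -4, T: 3

Collect each base-dimension exponent across the product:
  M: −(1) − (1) − (0) = -2
  L: −(2) − (0) − (2) = -4
  T: −(0) − (-2) − (-1) = 3
So the dimensions are [M⁻² L⁻⁴ T³].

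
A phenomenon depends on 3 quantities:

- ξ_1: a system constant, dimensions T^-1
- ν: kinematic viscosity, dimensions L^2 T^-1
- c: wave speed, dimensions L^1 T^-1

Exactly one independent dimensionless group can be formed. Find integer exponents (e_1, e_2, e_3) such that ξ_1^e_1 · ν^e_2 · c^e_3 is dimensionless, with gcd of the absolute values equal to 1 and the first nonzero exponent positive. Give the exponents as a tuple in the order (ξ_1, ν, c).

L: e_1·(0) + e_2·(2) + e_3·(1) = 0
T: e_1·(-1) + e_2·(-1) + e_3·(-1) = 0
Solving this homogeneous linear system for the smallest-integer solution (first nonzero entry positive) gives (1, 1, -2).

(1, 1, -2)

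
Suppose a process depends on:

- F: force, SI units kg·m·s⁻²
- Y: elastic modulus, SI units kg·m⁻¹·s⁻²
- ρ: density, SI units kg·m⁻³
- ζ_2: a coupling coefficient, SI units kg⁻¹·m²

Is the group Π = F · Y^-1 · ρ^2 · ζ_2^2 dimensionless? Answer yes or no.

yes

Sum the exponent of each base dimension across the product:
  M: [F]_M − [Y]_M + 2·[ρ]_M + 2·[ζ_2]_M = (1) − (1) + 2·(1) + 2·(-1) = 0
  L: [F]_L − [Y]_L + 2·[ρ]_L + 2·[ζ_2]_L = (1) − (-1) + 2·(-3) + 2·(2) = 0
  T: [F]_T − [Y]_T + 2·[ρ]_T + 2·[ζ_2]_T = (-2) − (-2) + 2·(0) + 2·(0) = 0
  Θ: [F]_Θ − [Y]_Θ + 2·[ρ]_Θ + 2·[ζ_2]_Θ = (0) − (0) + 2·(0) + 2·(0) = 0
All base exponents vanish — dimensionless.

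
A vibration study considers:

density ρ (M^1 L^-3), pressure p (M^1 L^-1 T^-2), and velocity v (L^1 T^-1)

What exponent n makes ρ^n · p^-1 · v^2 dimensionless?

Balance the M exponent: (1)·n from ρ, plus −(1) + 2·(0) = -1 from the rest, must sum to zero.
n − 1 = 0, so n = 1.

1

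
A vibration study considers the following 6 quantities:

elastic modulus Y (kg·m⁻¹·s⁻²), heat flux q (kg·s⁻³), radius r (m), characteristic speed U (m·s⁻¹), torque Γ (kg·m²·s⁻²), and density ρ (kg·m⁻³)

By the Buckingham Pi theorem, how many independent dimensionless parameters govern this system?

3

There are 6 variables and 3 base dimensions (M, L, T).
The dimension matrix has rank 3.
Independent dimensionless groups: 6 − 3 = 3.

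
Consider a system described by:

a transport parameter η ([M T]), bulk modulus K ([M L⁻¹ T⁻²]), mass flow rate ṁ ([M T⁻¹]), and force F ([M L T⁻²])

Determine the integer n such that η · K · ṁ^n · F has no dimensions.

Balance the M exponent: (1)·n from ṁ, plus (1) + (1) + (1) = 3 from the rest, must sum to zero.
n + 3 = 0, so n = -3.

-3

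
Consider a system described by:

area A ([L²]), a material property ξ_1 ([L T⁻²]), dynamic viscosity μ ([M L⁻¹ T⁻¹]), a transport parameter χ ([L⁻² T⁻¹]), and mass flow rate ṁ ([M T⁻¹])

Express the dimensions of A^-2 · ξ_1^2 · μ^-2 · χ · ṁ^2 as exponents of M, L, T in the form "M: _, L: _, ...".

Collect each base-dimension exponent across the product:
  M: −2·(0) + 2·(0) − 2·(1) + (0) + 2·(1) = 0
  L: −2·(2) + 2·(1) − 2·(-1) + (-2) + 2·(0) = -2
  T: −2·(0) + 2·(-2) − 2·(-1) + (-1) + 2·(-1) = -5
So the dimensions are [L⁻² T⁻⁵].

M: 0, L: -2, T: -5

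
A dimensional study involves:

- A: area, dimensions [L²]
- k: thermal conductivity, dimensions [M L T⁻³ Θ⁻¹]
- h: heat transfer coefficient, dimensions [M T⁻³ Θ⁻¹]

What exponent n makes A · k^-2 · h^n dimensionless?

Balance the M exponent: (1)·n from h, plus (0) − 2·(1) = -2 from the rest, must sum to zero.
n − 2 = 0, so n = 2.

2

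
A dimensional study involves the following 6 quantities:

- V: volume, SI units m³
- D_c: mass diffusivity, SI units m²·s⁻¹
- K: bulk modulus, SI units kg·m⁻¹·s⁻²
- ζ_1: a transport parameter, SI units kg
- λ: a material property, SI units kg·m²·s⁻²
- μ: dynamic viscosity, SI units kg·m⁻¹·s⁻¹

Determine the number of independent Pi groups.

3

There are 6 variables and 3 base dimensions (M, L, T).
The dimension matrix has rank 3.
Independent dimensionless groups: 6 − 3 = 3.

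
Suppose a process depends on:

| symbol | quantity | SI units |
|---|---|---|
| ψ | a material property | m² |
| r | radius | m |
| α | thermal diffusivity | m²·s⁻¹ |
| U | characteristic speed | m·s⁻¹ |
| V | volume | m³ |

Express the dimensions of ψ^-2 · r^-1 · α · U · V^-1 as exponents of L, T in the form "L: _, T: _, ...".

L: -5, T: -2

Collect each base-dimension exponent across the product:
  L: −2·(2) − (1) + (2) + (1) − (3) = -5
  T: −2·(0) − (0) + (-1) + (-1) − (0) = -2
So the dimensions are [L⁻⁵ T⁻²].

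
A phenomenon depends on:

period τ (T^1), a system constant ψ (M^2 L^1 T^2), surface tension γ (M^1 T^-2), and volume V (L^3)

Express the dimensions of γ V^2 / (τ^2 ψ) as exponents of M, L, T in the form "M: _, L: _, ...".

Collect each base-dimension exponent across the product:
  M: −2·(0) − (2) + (1) + 2·(0) = -1
  L: −2·(0) − (1) + (0) + 2·(3) = 5
  T: −2·(1) − (2) + (-2) + 2·(0) = -6
So the dimensions are [M⁻¹ L⁵ T⁻⁶].

M: -1, L: 5, T: -6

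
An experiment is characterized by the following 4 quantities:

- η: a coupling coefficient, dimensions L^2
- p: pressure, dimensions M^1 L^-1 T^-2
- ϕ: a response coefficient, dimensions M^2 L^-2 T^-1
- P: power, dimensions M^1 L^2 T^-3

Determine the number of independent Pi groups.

1

There are 4 variables and 3 base dimensions (M, L, T).
The dimension matrix has rank 3.
Independent dimensionless groups: 4 − 3 = 1.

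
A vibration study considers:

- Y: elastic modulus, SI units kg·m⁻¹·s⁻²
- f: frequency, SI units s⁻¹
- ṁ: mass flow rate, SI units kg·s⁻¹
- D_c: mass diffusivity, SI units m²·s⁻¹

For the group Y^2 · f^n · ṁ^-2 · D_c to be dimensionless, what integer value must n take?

-3

Balance the T exponent: (-1)·n from f, plus 2·(-2) − 2·(-1) + (-1) = -3 from the rest, must sum to zero.
−n − 3 = 0, so n = -3.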